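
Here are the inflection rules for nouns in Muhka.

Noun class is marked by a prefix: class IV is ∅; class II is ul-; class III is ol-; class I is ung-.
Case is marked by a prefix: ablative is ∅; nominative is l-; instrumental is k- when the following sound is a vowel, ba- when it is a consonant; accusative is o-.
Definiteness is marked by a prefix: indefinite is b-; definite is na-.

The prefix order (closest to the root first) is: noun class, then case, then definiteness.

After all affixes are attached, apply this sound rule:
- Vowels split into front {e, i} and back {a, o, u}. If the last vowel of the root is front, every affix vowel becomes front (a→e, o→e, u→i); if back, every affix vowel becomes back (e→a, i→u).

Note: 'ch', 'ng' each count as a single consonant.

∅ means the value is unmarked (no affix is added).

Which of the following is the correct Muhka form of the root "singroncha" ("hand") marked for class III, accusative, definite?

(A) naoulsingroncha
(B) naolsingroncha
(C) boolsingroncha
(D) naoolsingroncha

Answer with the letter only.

D

Attach noun class class III ol- → olsingroncha.
Attach case accusative o- → oolsingroncha.
Attach definiteness definite na- → naoolsingroncha.
Vowel harmony: no change.
So the correct form is naoolsingroncha, option (D).
(C) boolsingroncha is wrong: it uses indefinite instead of definite for definiteness.
(A) naoulsingroncha is wrong: it uses class II instead of class III for noun class.
(B) naolsingroncha is wrong: it uses ablative instead of accusative for case.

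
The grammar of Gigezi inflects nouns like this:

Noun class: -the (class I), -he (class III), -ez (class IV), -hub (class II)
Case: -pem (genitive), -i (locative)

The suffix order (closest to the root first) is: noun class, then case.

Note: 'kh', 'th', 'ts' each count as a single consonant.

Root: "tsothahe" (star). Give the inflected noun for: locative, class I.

tsothahethei

Attach noun class class I -the → tsothahethe.
Attach case locative -i → tsothahethei.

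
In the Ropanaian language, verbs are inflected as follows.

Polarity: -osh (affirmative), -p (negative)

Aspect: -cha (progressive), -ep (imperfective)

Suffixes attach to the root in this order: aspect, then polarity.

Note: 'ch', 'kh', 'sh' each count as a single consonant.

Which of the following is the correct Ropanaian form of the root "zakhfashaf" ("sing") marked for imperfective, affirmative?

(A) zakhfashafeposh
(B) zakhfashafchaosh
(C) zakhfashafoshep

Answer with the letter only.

Attach aspect imperfective -ep → zakhfashafep.
Attach polarity affirmative -osh → zakhfashafeposh.
So the correct form is zakhfashafeposh, option (A).
(C) zakhfashafoshep is wrong: it has the affixes in the wrong order.
(B) zakhfashafchaosh is wrong: it uses progressive instead of imperfective for aspect.

A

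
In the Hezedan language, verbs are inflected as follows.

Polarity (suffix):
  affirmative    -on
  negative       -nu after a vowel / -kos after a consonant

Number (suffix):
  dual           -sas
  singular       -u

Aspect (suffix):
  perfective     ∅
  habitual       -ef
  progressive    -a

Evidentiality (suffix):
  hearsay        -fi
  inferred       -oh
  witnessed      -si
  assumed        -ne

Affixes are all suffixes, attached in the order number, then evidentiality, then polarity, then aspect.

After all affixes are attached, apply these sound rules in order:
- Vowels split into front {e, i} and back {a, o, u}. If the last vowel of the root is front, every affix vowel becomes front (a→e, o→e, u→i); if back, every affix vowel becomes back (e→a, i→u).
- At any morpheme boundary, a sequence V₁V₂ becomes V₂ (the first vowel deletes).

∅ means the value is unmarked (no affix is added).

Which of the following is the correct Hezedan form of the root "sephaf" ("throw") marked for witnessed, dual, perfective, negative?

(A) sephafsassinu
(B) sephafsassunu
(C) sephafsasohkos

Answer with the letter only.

Attach number dual -sas → sephafsas.
Attach evidentiality witnessed -si → sephafsassi.
Attach polarity negative -nu (after vowel 'i') → sephafsassinu.
aspect = perfective: zero marking, form stays sephafsassinu.
Apply vowel harmony: sephafsassinu → sephafsassunu.
Vowel deletion: no change.
So the correct form is sephafsassunu, option (B).
(A) sephafsassinu is wrong: it fails to apply the sound rule(s).
(C) sephafsasohkos is wrong: it uses inferred instead of witnessed for evidentiality.

B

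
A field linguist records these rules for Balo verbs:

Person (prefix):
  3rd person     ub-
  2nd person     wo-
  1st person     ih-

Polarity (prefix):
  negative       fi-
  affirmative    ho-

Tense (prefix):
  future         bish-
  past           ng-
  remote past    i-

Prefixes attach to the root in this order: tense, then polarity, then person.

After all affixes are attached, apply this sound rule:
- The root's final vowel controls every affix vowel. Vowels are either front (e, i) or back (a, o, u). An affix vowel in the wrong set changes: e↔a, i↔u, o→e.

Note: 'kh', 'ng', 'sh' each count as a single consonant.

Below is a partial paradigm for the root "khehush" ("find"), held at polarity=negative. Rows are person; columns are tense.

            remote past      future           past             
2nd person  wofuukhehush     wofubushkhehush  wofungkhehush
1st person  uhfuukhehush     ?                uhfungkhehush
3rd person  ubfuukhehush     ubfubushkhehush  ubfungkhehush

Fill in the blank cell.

uhfubushkhehush

Attach tense future bish- → bishkhehush.
Attach polarity negative fi- → fibishkhehush.
Attach person 1st person ih- → ihfibishkhehush.
Apply vowel harmony: ihfibishkhehush → uhfubushkhehush.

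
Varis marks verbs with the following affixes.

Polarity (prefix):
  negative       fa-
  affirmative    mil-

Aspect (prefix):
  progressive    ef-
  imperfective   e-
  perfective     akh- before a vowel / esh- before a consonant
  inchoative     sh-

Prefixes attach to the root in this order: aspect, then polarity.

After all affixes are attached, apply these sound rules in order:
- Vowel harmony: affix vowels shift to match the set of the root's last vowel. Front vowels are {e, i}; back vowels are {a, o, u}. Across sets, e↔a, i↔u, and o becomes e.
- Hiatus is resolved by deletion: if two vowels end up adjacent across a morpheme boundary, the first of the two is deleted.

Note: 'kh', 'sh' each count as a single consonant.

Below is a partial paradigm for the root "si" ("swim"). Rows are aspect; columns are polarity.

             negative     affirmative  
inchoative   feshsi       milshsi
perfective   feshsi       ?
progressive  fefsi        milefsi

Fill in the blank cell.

mileshsi

Attach aspect perfective esh- (before consonant 's') → eshsi.
Attach polarity affirmative mil- → mileshsi.
Vowel harmony: no change.
Vowel deletion: no change.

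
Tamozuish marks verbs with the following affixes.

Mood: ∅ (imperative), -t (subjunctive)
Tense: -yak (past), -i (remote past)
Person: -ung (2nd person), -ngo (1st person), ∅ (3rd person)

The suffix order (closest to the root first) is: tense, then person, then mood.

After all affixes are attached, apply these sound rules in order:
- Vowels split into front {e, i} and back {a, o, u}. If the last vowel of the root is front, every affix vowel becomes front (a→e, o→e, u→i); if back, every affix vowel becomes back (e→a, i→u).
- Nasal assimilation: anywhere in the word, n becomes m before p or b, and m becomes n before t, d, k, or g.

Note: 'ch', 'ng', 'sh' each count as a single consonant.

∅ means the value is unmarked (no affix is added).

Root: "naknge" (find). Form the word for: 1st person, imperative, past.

Attach tense past -yak → nakngeyak.
Attach person 1st person -ngo → nakngeyakngo.
mood = imperative: zero marking, form stays nakngeyakngo.
Apply vowel harmony: nakngeyakngo → nakngeyeknge.
Nasal assimilation: no change.

nakngeyeknge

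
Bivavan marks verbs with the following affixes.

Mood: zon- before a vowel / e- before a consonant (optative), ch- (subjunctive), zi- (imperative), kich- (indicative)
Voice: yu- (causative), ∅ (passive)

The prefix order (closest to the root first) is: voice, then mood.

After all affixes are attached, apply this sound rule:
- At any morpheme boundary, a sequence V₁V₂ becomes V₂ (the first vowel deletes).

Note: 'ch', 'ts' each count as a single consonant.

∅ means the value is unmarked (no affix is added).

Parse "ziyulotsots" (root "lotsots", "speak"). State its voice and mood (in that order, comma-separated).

Segment: zi-yu-lotsots.
voice: yu- → causative.
mood: zi- → imperative.

causative, imperative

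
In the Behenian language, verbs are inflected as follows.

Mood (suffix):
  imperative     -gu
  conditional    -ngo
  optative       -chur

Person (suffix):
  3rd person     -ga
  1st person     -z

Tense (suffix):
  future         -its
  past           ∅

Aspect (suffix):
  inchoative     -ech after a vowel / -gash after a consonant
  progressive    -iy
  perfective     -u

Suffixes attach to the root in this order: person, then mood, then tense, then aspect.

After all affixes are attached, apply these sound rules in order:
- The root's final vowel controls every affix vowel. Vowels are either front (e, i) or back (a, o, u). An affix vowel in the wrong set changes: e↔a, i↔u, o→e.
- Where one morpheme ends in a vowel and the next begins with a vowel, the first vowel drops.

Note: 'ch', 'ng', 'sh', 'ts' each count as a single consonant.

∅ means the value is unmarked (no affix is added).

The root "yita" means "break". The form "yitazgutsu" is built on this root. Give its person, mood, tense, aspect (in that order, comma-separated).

Segment: yita-z-gu-its-u.
person: -z → 1st person.
mood: -gu → imperative.
tense: -its → future.
aspect: -u → perfective.

1st person, imperative, future, perfective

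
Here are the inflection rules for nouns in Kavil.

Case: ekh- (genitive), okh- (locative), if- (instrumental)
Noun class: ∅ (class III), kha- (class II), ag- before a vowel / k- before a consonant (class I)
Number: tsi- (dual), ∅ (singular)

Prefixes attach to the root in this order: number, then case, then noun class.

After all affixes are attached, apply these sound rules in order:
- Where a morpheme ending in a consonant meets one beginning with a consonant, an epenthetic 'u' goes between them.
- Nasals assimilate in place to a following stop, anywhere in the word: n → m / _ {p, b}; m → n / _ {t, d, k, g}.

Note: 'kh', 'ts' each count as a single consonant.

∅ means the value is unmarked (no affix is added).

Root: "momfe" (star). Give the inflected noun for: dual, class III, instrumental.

Attach number dual tsi- → tsimomfe.
Attach case instrumental if- → iftsimomfe.
noun class = class III: zero marking, form stays iftsimomfe.
Apply epenthesis: iftsimomfe → ifutsimomfe.
Nasal assimilation: no change.

ifutsimomfe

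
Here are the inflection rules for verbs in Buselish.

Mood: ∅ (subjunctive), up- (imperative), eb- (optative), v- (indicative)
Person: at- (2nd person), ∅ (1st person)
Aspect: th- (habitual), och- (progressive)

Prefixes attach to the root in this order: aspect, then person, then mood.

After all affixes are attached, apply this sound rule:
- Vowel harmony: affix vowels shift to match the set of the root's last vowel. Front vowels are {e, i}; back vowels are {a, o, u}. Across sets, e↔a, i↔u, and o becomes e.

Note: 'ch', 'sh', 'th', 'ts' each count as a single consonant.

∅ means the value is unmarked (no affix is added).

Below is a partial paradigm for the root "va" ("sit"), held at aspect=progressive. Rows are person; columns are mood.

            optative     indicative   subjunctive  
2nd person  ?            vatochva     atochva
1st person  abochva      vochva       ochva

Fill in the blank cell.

Attach aspect progressive och- → ochva.
Attach person 2nd person at- → atochva.
Attach mood optative eb- → ebatochva.
Apply vowel harmony: ebatochva → abatochva.

abatochva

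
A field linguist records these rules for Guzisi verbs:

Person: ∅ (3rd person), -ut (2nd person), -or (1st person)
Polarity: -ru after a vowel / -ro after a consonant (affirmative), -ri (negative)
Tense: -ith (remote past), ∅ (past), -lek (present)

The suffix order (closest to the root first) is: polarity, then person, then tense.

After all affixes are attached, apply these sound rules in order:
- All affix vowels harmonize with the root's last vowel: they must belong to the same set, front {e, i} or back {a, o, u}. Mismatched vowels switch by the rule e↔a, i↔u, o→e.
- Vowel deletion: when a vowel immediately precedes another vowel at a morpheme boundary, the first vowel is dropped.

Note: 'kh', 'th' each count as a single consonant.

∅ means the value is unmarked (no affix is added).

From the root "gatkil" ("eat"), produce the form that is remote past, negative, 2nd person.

gatkilritith

Attach polarity negative -ri → gatkilri.
Attach person 2nd person -ut → gatkilriut.
Attach tense remote past -ith → gatkilriutith.
Apply vowel harmony: gatkilriutith → gatkilriitith.
Apply vowel deletion: gatkilriitith → gatkilritith.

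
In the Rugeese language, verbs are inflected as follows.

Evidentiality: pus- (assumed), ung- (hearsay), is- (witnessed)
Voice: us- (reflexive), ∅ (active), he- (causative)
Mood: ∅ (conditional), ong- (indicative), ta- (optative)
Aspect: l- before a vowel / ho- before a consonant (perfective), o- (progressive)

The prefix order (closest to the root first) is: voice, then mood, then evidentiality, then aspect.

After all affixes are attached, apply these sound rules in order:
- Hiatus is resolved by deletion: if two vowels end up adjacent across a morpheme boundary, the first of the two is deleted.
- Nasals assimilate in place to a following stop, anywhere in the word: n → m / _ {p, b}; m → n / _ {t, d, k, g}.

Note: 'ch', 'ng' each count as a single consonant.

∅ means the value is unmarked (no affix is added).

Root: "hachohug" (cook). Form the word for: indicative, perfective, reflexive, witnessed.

Attach voice reflexive us- → ushachohug.
Attach mood indicative ong- → ongushachohug.
Attach evidentiality witnessed is- → isongushachohug.
Attach aspect perfective l- (before vowel 'i') → lisongushachohug.
Vowel deletion: no change.
Nasal assimilation: no change.

lisongushachohug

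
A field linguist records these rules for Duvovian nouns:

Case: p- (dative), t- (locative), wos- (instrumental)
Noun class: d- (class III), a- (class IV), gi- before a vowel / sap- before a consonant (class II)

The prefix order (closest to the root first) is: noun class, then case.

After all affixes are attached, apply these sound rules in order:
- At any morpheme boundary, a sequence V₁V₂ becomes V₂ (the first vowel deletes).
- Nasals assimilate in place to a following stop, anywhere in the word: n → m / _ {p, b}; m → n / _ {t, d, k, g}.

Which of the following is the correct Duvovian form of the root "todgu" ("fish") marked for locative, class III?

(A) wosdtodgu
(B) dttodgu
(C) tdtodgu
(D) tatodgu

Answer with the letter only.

Attach noun class class III d- → dtodgu.
Attach case locative t- → tdtodgu.
Vowel deletion: no change.
Nasal assimilation: no change.
So the correct form is tdtodgu, option (C).
(D) tatodgu is wrong: it uses class IV instead of class III for noun class.
(B) dttodgu is wrong: it has the affixes in the wrong order.
(A) wosdtodgu is wrong: it uses instrumental instead of locative for case.

C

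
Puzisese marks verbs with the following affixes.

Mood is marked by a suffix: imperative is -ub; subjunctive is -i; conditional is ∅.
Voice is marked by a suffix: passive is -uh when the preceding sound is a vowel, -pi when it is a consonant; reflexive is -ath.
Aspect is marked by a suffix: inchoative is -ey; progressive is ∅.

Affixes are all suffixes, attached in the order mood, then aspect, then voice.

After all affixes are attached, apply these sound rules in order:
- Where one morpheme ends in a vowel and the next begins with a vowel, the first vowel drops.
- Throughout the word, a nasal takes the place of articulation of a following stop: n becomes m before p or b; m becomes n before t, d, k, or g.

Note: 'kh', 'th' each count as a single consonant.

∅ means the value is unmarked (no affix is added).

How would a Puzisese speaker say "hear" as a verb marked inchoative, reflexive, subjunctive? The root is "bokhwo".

Attach mood subjunctive -i → bokhwoi.
Attach aspect inchoative -ey → bokhwoiey.
Attach voice reflexive -ath → bokhwoieyath.
Apply vowel deletion: bokhwoieyath → bokhweyath.
Nasal assimilation: no change.

bokhweyath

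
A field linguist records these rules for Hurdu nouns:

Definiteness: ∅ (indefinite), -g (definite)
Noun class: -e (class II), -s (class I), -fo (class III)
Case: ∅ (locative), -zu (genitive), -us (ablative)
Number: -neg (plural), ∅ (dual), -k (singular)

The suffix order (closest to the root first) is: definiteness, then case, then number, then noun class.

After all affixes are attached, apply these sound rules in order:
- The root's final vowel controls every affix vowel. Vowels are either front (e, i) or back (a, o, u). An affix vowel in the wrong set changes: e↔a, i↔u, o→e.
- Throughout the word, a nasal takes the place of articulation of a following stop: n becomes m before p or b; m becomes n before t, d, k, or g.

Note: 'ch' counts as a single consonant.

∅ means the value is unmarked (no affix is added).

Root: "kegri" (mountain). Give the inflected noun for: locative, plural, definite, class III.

kegrignegfe

Attach definiteness definite -g → kegrig.
case = locative: zero marking, form stays kegrig.
Attach number plural -neg → kegrigneg.
Attach noun class class III -fo → kegrignegfo.
Apply vowel harmony: kegrignegfo → kegrignegfe.
Nasal assimilation: no change.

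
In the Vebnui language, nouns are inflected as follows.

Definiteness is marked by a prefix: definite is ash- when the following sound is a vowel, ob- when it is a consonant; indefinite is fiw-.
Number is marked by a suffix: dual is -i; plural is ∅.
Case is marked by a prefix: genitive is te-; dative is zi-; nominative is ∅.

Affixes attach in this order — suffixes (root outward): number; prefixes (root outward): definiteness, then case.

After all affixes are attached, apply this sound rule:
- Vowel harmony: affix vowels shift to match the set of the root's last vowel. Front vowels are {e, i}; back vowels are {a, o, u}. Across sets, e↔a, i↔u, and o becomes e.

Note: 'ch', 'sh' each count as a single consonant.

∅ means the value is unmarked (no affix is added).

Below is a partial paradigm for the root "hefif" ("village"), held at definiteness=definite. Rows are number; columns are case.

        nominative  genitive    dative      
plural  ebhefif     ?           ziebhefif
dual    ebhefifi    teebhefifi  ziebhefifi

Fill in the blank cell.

teebhefif

Attach definiteness definite ob- (before consonant 'h') → obhefif.
Attach case genitive te- → teobhefif.
number = plural: zero marking, form stays teobhefif.
Apply vowel harmony: teobhefif → teebhefif.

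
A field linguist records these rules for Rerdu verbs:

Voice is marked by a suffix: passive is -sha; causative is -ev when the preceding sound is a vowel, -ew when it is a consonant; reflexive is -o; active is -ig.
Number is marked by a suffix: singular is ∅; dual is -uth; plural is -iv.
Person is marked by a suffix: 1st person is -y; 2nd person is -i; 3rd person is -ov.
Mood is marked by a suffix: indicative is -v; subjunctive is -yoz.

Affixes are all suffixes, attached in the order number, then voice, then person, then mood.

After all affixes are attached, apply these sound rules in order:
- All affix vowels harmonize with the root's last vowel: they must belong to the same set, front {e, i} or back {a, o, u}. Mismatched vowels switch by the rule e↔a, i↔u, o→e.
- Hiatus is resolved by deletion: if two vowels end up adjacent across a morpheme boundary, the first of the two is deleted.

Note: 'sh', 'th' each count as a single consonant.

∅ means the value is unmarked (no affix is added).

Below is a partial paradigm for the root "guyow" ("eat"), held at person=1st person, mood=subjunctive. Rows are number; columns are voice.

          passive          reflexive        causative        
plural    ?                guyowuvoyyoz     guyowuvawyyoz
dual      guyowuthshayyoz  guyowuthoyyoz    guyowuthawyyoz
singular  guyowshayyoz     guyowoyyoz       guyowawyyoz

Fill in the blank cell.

guyowuvshayyoz

Attach number plural -iv → guyowiv.
Attach voice passive -sha → guyowivsha.
Attach person 1st person -y → guyowivshay.
Attach mood subjunctive -yoz → guyowivshayyoz.
Apply vowel harmony: guyowivshayyoz → guyowuvshayyoz.
Vowel deletion: no change.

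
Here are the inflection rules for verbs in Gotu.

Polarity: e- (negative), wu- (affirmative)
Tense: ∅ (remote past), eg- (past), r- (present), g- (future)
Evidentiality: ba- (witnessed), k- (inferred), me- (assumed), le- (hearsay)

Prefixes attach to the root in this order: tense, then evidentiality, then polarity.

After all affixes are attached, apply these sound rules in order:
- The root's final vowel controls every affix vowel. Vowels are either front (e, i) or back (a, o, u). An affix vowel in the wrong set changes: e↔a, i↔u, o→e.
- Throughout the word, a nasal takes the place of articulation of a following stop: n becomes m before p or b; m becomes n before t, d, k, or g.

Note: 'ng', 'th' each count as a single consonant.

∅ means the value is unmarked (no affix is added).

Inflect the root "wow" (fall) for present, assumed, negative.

amarwow

Attach tense present r- → rwow.
Attach evidentiality assumed me- → merwow.
Attach polarity negative e- → emerwow.
Apply vowel harmony: emerwow → amarwow.
Nasal assimilation: no change.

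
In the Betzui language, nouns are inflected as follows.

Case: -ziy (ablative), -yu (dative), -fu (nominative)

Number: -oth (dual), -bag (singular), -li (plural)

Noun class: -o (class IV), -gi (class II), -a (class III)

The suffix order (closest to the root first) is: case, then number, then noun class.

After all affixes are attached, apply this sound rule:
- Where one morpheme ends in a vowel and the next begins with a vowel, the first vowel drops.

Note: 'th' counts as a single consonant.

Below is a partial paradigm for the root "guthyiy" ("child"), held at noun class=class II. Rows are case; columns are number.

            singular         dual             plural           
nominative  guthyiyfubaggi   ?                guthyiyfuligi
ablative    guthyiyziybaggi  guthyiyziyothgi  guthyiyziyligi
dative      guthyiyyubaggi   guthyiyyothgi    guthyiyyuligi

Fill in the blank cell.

guthyiyfothgi

Attach case nominative -fu → guthyiyfu.
Attach number dual -oth → guthyiyfuoth.
Attach noun class class II -gi → guthyiyfuothgi.
Apply vowel deletion: guthyiyfuothgi → guthyiyfothgi.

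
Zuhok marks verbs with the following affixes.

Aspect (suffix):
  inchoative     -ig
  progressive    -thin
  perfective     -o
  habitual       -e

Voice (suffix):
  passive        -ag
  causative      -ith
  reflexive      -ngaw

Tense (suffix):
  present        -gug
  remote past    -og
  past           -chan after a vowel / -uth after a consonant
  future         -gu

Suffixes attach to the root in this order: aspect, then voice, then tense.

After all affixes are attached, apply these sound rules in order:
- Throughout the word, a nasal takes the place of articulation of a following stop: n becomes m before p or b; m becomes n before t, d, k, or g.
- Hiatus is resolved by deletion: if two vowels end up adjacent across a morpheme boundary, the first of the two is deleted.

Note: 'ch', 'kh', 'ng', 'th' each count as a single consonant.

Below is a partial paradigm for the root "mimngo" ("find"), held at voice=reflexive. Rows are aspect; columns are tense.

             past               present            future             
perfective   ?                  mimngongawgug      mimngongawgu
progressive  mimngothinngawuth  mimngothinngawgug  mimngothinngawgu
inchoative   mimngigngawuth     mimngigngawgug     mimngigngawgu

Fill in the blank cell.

Attach aspect perfective -o → mimngoo.
Attach voice reflexive -ngaw → mimngoongaw.
Attach tense past -uth (after consonant 'w') → mimngoongawuth.
Nasal assimilation: no change.
Apply vowel deletion: mimngoongawuth → mimngongawuth.

mimngongawuth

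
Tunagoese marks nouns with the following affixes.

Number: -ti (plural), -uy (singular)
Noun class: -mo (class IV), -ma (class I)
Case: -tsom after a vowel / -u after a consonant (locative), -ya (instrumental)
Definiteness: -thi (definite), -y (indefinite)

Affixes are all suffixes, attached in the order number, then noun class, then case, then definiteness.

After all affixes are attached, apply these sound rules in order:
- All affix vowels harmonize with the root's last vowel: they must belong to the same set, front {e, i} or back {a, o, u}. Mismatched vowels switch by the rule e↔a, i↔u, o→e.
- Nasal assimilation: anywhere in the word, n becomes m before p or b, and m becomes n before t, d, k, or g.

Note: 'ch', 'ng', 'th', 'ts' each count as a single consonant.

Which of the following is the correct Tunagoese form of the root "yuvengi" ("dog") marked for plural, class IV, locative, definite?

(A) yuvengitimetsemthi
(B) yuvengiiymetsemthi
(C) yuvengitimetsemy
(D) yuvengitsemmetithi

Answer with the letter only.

Attach number plural -ti → yuvengiti.
Attach noun class class IV -mo → yuvengitimo.
Attach case locative -tsom (after vowel 'o') → yuvengitimotsom.
Attach definiteness definite -thi → yuvengitimotsomthi.
Apply vowel harmony: yuvengitimotsomthi → yuvengitimetsemthi.
Nasal assimilation: no change.
So the correct form is yuvengitimetsemthi, option (A).
(C) yuvengitimetsemy is wrong: it uses indefinite instead of definite for definiteness.
(D) yuvengitsemmetithi is wrong: it has the affixes in the wrong order.
(B) yuvengiiymetsemthi is wrong: it uses singular instead of plural for number.

A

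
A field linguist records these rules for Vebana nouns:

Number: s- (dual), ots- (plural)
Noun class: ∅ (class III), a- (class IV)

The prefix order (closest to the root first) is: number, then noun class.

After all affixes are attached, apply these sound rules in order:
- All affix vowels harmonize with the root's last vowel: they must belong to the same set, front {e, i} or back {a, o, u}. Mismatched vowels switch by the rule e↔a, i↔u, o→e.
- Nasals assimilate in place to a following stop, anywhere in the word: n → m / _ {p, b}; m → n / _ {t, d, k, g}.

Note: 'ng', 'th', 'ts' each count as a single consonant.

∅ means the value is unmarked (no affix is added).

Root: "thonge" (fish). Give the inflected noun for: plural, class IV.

eetsthonge

Attach number plural ots- → otsthonge.
Attach noun class class IV a- → aotsthonge.
Apply vowel harmony: aotsthonge → eetsthonge.
Nasal assimilation: no change.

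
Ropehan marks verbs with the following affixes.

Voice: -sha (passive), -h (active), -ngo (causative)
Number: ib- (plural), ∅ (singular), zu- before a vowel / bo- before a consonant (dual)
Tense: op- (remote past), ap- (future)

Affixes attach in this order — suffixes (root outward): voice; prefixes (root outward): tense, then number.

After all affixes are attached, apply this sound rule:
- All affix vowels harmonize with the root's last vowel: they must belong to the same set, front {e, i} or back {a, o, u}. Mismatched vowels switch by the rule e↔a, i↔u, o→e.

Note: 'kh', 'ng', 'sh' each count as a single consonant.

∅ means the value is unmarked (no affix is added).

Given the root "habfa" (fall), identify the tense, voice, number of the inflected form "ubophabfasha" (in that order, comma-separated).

Segment: ib-op-habfa-sha.
tense: op- → remote past.
voice: -sha → passive.
number: ib- → plural.

remote past, passive, plural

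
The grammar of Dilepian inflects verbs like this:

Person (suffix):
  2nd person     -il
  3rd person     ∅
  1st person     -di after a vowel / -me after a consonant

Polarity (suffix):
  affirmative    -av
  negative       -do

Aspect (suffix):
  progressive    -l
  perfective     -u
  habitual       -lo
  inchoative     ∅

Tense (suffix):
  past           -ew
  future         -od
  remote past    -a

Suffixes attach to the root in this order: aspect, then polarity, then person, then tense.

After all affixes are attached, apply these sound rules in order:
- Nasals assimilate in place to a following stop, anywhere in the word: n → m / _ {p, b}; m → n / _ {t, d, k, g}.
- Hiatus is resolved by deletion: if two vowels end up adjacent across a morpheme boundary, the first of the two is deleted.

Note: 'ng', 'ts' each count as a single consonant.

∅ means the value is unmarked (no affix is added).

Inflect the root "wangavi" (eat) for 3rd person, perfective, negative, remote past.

Attach aspect perfective -u → wangaviu.
Attach polarity negative -do → wangaviudo.
person = 3rd person: zero marking, form stays wangaviudo.
Attach tense remote past -a → wangaviudoa.
Nasal assimilation: no change.
Apply vowel deletion: wangaviudoa → wangavuda.

wangavuda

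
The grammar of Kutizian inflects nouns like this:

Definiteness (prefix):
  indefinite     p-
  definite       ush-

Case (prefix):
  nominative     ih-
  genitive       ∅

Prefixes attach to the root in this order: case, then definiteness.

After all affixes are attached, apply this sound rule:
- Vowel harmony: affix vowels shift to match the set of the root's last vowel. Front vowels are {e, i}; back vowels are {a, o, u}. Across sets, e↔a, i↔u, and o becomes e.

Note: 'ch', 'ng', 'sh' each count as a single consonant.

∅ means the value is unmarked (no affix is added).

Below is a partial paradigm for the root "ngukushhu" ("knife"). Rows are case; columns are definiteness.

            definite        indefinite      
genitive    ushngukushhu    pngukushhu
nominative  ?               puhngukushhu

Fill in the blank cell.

ushuhngukushhu

Attach case nominative ih- → ihngukushhu.
Attach definiteness definite ush- → ushihngukushhu.
Apply vowel harmony: ushihngukushhu → ushuhngukushhu.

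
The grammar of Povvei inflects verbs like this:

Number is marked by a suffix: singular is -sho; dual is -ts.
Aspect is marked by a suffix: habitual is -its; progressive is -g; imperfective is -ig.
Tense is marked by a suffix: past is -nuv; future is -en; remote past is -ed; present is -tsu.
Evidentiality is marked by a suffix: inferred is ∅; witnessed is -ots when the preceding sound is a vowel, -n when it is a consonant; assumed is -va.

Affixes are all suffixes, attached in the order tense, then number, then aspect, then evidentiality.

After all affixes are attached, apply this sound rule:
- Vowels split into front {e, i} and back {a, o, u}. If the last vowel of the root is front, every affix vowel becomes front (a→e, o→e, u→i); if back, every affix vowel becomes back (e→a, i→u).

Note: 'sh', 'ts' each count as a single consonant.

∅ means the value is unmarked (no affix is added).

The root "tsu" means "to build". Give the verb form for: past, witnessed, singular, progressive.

tsunuvshogn

Attach tense past -nuv → tsunuv.
Attach number singular -sho → tsunuvsho.
Attach aspect progressive -g → tsunuvshog.
Attach evidentiality witnessed -n (after consonant 'g') → tsunuvshogn.
Vowel harmony: no change.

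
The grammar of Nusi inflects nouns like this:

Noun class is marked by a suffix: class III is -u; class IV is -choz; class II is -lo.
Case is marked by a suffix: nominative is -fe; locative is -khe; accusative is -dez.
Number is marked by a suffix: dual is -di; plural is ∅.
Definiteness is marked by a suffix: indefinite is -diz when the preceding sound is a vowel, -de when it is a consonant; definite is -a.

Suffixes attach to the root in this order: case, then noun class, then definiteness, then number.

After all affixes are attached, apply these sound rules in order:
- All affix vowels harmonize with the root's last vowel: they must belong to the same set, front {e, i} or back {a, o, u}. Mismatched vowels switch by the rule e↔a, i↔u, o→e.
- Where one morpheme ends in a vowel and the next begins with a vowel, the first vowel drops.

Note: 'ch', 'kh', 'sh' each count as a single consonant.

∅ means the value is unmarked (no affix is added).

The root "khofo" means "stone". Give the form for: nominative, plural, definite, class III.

khofofa

Attach case nominative -fe → khofofe.
Attach noun class class III -u → khofofeu.
Attach definiteness definite -a → khofofeua.
number = plural: zero marking, form stays khofofeua.
Apply vowel harmony: khofofeua → khofofaua.
Apply vowel deletion: khofofaua → khofofa.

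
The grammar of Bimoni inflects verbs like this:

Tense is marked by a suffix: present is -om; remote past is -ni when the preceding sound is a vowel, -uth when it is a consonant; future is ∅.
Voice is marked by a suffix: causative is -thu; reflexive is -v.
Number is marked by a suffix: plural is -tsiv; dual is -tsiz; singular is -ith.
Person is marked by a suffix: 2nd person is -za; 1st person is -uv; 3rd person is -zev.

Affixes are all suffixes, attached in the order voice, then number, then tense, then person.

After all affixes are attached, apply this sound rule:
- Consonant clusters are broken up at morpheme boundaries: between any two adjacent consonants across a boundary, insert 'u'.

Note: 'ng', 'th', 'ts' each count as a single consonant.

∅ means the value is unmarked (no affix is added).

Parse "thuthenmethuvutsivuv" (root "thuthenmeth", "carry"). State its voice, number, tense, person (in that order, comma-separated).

reflexive, plural, future, 1st person

Segment: thuthenmeth-v-tsiv-uv.
voice: -v → reflexive.
number: -tsiv → plural.
tense: ∅ → future.
person: -uv → 1st person.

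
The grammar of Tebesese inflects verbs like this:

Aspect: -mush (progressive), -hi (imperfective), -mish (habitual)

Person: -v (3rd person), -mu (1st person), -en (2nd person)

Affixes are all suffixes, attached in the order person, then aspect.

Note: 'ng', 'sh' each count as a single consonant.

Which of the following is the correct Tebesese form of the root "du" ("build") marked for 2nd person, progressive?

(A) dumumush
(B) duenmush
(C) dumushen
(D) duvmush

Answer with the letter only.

Attach person 2nd person -en → duen.
Attach aspect progressive -mush → duenmush.
So the correct form is duenmush, option (B).
(C) dumushen is wrong: it has the affixes in the wrong order.
(D) duvmush is wrong: it uses 3rd person instead of 2nd person for person.
(A) dumumush is wrong: it uses 1st person instead of 2nd person for person.

B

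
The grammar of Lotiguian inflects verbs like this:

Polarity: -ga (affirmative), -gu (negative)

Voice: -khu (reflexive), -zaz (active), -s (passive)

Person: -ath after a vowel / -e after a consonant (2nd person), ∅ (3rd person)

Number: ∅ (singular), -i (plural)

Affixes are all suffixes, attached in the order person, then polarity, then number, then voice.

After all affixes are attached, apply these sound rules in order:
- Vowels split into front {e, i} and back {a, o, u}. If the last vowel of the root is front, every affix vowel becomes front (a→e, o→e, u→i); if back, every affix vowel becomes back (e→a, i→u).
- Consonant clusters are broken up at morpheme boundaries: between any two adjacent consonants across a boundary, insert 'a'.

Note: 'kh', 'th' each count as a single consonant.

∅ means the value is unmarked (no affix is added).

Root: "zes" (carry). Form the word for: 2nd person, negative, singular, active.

Attach person 2nd person -e (after consonant 's') → zese.
Attach polarity negative -gu → zesegu.
number = singular: zero marking, form stays zesegu.
Attach voice active -zaz → zeseguzaz.
Apply vowel harmony: zeseguzaz → zesegizez.
Epenthesis: no change.

zesegizez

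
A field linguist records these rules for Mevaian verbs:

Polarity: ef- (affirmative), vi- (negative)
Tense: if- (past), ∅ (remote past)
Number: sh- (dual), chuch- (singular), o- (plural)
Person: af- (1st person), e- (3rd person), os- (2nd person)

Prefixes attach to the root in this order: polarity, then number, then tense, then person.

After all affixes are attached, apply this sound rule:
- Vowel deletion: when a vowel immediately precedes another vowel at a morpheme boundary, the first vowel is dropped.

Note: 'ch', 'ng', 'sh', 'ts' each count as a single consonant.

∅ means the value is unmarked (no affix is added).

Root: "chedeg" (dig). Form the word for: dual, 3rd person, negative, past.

ifshvichedeg

Attach polarity negative vi- → vichedeg.
Attach number dual sh- → shvichedeg.
Attach tense past if- → ifshvichedeg.
Attach person 3rd person e- → eifshvichedeg.
Apply vowel deletion: eifshvichedeg → ifshvichedeg.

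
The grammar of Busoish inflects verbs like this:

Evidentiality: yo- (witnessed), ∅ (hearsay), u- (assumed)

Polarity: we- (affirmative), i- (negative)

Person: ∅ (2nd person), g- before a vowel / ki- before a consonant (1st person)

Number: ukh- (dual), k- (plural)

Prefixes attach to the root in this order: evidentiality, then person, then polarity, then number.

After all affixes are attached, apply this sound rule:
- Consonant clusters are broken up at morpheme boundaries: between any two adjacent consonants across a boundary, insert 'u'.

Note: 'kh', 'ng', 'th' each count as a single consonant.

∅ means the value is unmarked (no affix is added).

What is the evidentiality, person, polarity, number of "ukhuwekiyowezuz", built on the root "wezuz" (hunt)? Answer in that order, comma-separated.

Segment: ukh-we-ki-yo-wezuz.
evidentiality: yo- → witnessed.
person: g/ki- → 1st person.
polarity: we- → affirmative.
number: ukh- → dual.

witnessed, 1st person, affirmative, dual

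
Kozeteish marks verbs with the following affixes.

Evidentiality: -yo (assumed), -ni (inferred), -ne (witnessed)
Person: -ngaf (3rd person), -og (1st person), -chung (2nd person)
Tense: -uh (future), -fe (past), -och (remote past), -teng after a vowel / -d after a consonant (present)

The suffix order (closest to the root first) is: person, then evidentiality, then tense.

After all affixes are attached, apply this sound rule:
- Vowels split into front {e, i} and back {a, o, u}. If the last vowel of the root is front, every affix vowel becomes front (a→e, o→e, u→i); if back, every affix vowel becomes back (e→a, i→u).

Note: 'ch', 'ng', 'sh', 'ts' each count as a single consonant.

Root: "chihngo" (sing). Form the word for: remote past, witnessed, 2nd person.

Attach person 2nd person -chung → chihngochung.
Attach evidentiality witnessed -ne → chihngochungne.
Attach tense remote past -och → chihngochungneoch.
Apply vowel harmony: chihngochungneoch → chihngochungnaoch.

chihngochungnaoch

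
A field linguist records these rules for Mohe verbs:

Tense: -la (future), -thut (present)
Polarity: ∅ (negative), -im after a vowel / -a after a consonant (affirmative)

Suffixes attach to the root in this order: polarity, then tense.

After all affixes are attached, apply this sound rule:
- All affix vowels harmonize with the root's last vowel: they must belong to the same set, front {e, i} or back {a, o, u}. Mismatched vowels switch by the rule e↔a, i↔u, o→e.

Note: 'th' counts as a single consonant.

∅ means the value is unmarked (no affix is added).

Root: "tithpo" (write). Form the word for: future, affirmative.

Attach polarity affirmative -im (after vowel 'o') → tithpoim.
Attach tense future -la → tithpoimla.
Apply vowel harmony: tithpoimla → tithpoumla.

tithpoumla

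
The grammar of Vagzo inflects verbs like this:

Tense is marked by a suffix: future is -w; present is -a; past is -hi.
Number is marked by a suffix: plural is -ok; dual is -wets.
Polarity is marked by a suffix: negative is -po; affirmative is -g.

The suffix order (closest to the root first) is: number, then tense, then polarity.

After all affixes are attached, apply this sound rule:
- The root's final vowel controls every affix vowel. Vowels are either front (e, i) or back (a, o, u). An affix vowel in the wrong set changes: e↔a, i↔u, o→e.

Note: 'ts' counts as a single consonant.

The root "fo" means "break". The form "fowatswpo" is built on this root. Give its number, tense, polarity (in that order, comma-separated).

dual, future, negative

Segment: fo-wets-w-po.
number: -wets → dual.
tense: -w → future.
polarity: -po → negative.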